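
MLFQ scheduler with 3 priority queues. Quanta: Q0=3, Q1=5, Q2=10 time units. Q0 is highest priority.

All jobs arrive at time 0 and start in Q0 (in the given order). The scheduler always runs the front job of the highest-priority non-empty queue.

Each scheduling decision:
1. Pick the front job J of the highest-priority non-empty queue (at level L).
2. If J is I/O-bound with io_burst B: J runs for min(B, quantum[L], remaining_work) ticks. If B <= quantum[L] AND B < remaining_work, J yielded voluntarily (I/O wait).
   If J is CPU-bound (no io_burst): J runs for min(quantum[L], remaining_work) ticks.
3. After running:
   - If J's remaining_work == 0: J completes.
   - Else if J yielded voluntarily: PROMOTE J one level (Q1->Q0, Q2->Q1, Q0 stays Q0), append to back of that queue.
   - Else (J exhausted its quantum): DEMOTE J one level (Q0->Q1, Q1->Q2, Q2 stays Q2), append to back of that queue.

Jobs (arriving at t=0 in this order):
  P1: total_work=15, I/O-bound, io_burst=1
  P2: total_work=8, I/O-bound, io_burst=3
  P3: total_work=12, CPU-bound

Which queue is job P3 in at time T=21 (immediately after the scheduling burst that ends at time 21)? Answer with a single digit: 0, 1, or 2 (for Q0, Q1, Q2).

t=0-1: P1@Q0 runs 1, rem=14, I/O yield, promote→Q0. Q0=[P2,P3,P1] Q1=[] Q2=[]
t=1-4: P2@Q0 runs 3, rem=5, I/O yield, promote→Q0. Q0=[P3,P1,P2] Q1=[] Q2=[]
t=4-7: P3@Q0 runs 3, rem=9, quantum used, demote→Q1. Q0=[P1,P2] Q1=[P3] Q2=[]
t=7-8: P1@Q0 runs 1, rem=13, I/O yield, promote→Q0. Q0=[P2,P1] Q1=[P3] Q2=[]
t=8-11: P2@Q0 runs 3, rem=2, I/O yield, promote→Q0. Q0=[P1,P2] Q1=[P3] Q2=[]
t=11-12: P1@Q0 runs 1, rem=12, I/O yield, promote→Q0. Q0=[P2,P1] Q1=[P3] Q2=[]
t=12-14: P2@Q0 runs 2, rem=0, completes. Q0=[P1] Q1=[P3] Q2=[]
t=14-15: P1@Q0 runs 1, rem=11, I/O yield, promote→Q0. Q0=[P1] Q1=[P3] Q2=[]
t=15-16: P1@Q0 runs 1, rem=10, I/O yield, promote→Q0. Q0=[P1] Q1=[P3] Q2=[]
t=16-17: P1@Q0 runs 1, rem=9, I/O yield, promote→Q0. Q0=[P1] Q1=[P3] Q2=[]
t=17-18: P1@Q0 runs 1, rem=8, I/O yield, promote→Q0. Q0=[P1] Q1=[P3] Q2=[]
t=18-19: P1@Q0 runs 1, rem=7, I/O yield, promote→Q0. Q0=[P1] Q1=[P3] Q2=[]
t=19-20: P1@Q0 runs 1, rem=6, I/O yield, promote→Q0. Q0=[P1] Q1=[P3] Q2=[]
t=20-21: P1@Q0 runs 1, rem=5, I/O yield, promote→Q0. Q0=[P1] Q1=[P3] Q2=[]
t=21-22: P1@Q0 runs 1, rem=4, I/O yield, promote→Q0. Q0=[P1] Q1=[P3] Q2=[]
t=22-23: P1@Q0 runs 1, rem=3, I/O yield, promote→Q0. Q0=[P1] Q1=[P3] Q2=[]
t=23-24: P1@Q0 runs 1, rem=2, I/O yield, promote→Q0. Q0=[P1] Q1=[P3] Q2=[]
t=24-25: P1@Q0 runs 1, rem=1, I/O yield, promote→Q0. Q0=[P1] Q1=[P3] Q2=[]
t=25-26: P1@Q0 runs 1, rem=0, completes. Q0=[] Q1=[P3] Q2=[]
t=26-31: P3@Q1 runs 5, rem=4, quantum used, demote→Q2. Q0=[] Q1=[] Q2=[P3]
t=31-35: P3@Q2 runs 4, rem=0, completes. Q0=[] Q1=[] Q2=[]

Answer: 1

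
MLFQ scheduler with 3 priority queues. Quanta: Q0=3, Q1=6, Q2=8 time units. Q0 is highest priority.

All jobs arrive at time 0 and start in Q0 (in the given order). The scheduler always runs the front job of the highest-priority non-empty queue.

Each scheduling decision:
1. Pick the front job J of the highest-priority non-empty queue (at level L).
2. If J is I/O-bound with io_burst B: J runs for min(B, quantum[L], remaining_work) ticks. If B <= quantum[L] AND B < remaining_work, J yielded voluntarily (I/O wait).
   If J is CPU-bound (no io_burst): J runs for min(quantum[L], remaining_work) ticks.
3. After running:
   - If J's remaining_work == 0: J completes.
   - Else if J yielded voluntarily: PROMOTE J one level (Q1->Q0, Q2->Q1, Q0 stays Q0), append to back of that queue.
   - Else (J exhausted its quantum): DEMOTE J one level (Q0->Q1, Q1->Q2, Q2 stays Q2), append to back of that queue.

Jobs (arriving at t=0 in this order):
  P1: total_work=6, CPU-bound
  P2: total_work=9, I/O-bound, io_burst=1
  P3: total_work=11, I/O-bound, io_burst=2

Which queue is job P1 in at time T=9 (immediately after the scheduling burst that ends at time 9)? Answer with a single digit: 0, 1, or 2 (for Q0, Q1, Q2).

Answer: 1

Derivation:
t=0-3: P1@Q0 runs 3, rem=3, quantum used, demote→Q1. Q0=[P2,P3] Q1=[P1] Q2=[]
t=3-4: P2@Q0 runs 1, rem=8, I/O yield, promote→Q0. Q0=[P3,P2] Q1=[P1] Q2=[]
t=4-6: P3@Q0 runs 2, rem=9, I/O yield, promote→Q0. Q0=[P2,P3] Q1=[P1] Q2=[]
t=6-7: P2@Q0 runs 1, rem=7, I/O yield, promote→Q0. Q0=[P3,P2] Q1=[P1] Q2=[]
t=7-9: P3@Q0 runs 2, rem=7, I/O yield, promote→Q0. Q0=[P2,P3] Q1=[P1] Q2=[]
t=9-10: P2@Q0 runs 1, rem=6, I/O yield, promote→Q0. Q0=[P3,P2] Q1=[P1] Q2=[]
t=10-12: P3@Q0 runs 2, rem=5, I/O yield, promote→Q0. Q0=[P2,P3] Q1=[P1] Q2=[]
t=12-13: P2@Q0 runs 1, rem=5, I/O yield, promote→Q0. Q0=[P3,P2] Q1=[P1] Q2=[]
t=13-15: P3@Q0 runs 2, rem=3, I/O yield, promote→Q0. Q0=[P2,P3] Q1=[P1] Q2=[]
t=15-16: P2@Q0 runs 1, rem=4, I/O yield, promote→Q0. Q0=[P3,P2] Q1=[P1] Q2=[]
t=16-18: P3@Q0 runs 2, rem=1, I/O yield, promote→Q0. Q0=[P2,P3] Q1=[P1] Q2=[]
t=18-19: P2@Q0 runs 1, rem=3, I/O yield, promote→Q0. Q0=[P3,P2] Q1=[P1] Q2=[]
t=19-20: P3@Q0 runs 1, rem=0, completes. Q0=[P2] Q1=[P1] Q2=[]
t=20-21: P2@Q0 runs 1, rem=2, I/O yield, promote→Q0. Q0=[P2] Q1=[P1] Q2=[]
t=21-22: P2@Q0 runs 1, rem=1, I/O yield, promote→Q0. Q0=[P2] Q1=[P1] Q2=[]
t=22-23: P2@Q0 runs 1, rem=0, completes. Q0=[] Q1=[P1] Q2=[]
t=23-26: P1@Q1 runs 3, rem=0, completes. Q0=[] Q1=[] Q2=[]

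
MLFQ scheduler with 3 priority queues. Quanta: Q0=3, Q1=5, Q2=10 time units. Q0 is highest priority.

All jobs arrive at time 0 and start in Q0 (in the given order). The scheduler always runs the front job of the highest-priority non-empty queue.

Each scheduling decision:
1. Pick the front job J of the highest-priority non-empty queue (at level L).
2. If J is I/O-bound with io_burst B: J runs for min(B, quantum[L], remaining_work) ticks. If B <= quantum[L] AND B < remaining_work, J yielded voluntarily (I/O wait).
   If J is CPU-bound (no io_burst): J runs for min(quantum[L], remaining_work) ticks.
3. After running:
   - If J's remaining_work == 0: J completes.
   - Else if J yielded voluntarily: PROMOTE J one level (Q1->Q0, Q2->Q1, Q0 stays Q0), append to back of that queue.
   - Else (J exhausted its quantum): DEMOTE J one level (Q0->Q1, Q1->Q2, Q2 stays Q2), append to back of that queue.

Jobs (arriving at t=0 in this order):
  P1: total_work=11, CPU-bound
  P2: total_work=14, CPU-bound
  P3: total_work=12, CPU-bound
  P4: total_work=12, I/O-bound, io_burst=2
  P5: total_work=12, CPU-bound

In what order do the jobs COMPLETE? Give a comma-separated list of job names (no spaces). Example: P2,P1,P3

t=0-3: P1@Q0 runs 3, rem=8, quantum used, demote→Q1. Q0=[P2,P3,P4,P5] Q1=[P1] Q2=[]
t=3-6: P2@Q0 runs 3, rem=11, quantum used, demote→Q1. Q0=[P3,P4,P5] Q1=[P1,P2] Q2=[]
t=6-9: P3@Q0 runs 3, rem=9, quantum used, demote→Q1. Q0=[P4,P5] Q1=[P1,P2,P3] Q2=[]
t=9-11: P4@Q0 runs 2, rem=10, I/O yield, promote→Q0. Q0=[P5,P4] Q1=[P1,P2,P3] Q2=[]
t=11-14: P5@Q0 runs 3, rem=9, quantum used, demote→Q1. Q0=[P4] Q1=[P1,P2,P3,P5] Q2=[]
t=14-16: P4@Q0 runs 2, rem=8, I/O yield, promote→Q0. Q0=[P4] Q1=[P1,P2,P3,P5] Q2=[]
t=16-18: P4@Q0 runs 2, rem=6, I/O yield, promote→Q0. Q0=[P4] Q1=[P1,P2,P3,P5] Q2=[]
t=18-20: P4@Q0 runs 2, rem=4, I/O yield, promote→Q0. Q0=[P4] Q1=[P1,P2,P3,P5] Q2=[]
t=20-22: P4@Q0 runs 2, rem=2, I/O yield, promote→Q0. Q0=[P4] Q1=[P1,P2,P3,P5] Q2=[]
t=22-24: P4@Q0 runs 2, rem=0, completes. Q0=[] Q1=[P1,P2,P3,P5] Q2=[]
t=24-29: P1@Q1 runs 5, rem=3, quantum used, demote→Q2. Q0=[] Q1=[P2,P3,P5] Q2=[P1]
t=29-34: P2@Q1 runs 5, rem=6, quantum used, demote→Q2. Q0=[] Q1=[P3,P5] Q2=[P1,P2]
t=34-39: P3@Q1 runs 5, rem=4, quantum used, demote→Q2. Q0=[] Q1=[P5] Q2=[P1,P2,P3]
t=39-44: P5@Q1 runs 5, rem=4, quantum used, demote→Q2. Q0=[] Q1=[] Q2=[P1,P2,P3,P5]
t=44-47: P1@Q2 runs 3, rem=0, completes. Q0=[] Q1=[] Q2=[P2,P3,P5]
t=47-53: P2@Q2 runs 6, rem=0, completes. Q0=[] Q1=[] Q2=[P3,P5]
t=53-57: P3@Q2 runs 4, rem=0, completes. Q0=[] Q1=[] Q2=[P5]
t=57-61: P5@Q2 runs 4, rem=0, completes. Q0=[] Q1=[] Q2=[]

Answer: P4,P1,P2,P3,P5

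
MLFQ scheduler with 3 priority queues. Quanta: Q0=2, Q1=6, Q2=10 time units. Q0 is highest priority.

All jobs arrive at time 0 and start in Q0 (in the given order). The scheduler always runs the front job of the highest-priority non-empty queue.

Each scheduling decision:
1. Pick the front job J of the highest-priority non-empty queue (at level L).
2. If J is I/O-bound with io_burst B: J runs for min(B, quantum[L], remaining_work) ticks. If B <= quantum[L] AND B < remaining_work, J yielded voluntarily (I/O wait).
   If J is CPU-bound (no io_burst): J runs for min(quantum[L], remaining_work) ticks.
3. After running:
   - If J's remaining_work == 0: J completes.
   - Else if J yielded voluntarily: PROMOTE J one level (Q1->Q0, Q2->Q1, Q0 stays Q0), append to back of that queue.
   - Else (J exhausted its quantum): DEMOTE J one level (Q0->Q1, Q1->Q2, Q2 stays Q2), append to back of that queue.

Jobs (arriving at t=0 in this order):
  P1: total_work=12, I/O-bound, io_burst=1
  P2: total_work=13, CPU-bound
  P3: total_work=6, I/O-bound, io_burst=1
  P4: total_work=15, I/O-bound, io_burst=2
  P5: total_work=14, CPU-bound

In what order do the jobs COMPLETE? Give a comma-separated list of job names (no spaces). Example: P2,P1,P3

t=0-1: P1@Q0 runs 1, rem=11, I/O yield, promote→Q0. Q0=[P2,P3,P4,P5,P1] Q1=[] Q2=[]
t=1-3: P2@Q0 runs 2, rem=11, quantum used, demote→Q1. Q0=[P3,P4,P5,P1] Q1=[P2] Q2=[]
t=3-4: P3@Q0 runs 1, rem=5, I/O yield, promote→Q0. Q0=[P4,P5,P1,P3] Q1=[P2] Q2=[]
t=4-6: P4@Q0 runs 2, rem=13, I/O yield, promote→Q0. Q0=[P5,P1,P3,P4] Q1=[P2] Q2=[]
t=6-8: P5@Q0 runs 2, rem=12, quantum used, demote→Q1. Q0=[P1,P3,P4] Q1=[P2,P5] Q2=[]
t=8-9: P1@Q0 runs 1, rem=10, I/O yield, promote→Q0. Q0=[P3,P4,P1] Q1=[P2,P5] Q2=[]
t=9-10: P3@Q0 runs 1, rem=4, I/O yield, promote→Q0. Q0=[P4,P1,P3] Q1=[P2,P5] Q2=[]
t=10-12: P4@Q0 runs 2, rem=11, I/O yield, promote→Q0. Q0=[P1,P3,P4] Q1=[P2,P5] Q2=[]
t=12-13: P1@Q0 runs 1, rem=9, I/O yield, promote→Q0. Q0=[P3,P4,P1] Q1=[P2,P5] Q2=[]
t=13-14: P3@Q0 runs 1, rem=3, I/O yield, promote→Q0. Q0=[P4,P1,P3] Q1=[P2,P5] Q2=[]
t=14-16: P4@Q0 runs 2, rem=9, I/O yield, promote→Q0. Q0=[P1,P3,P4] Q1=[P2,P5] Q2=[]
t=16-17: P1@Q0 runs 1, rem=8, I/O yield, promote→Q0. Q0=[P3,P4,P1] Q1=[P2,P5] Q2=[]
t=17-18: P3@Q0 runs 1, rem=2, I/O yield, promote→Q0. Q0=[P4,P1,P3] Q1=[P2,P5] Q2=[]
t=18-20: P4@Q0 runs 2, rem=7, I/O yield, promote→Q0. Q0=[P1,P3,P4] Q1=[P2,P5] Q2=[]
t=20-21: P1@Q0 runs 1, rem=7, I/O yield, promote→Q0. Q0=[P3,P4,P1] Q1=[P2,P5] Q2=[]
t=21-22: P3@Q0 runs 1, rem=1, I/O yield, promote→Q0. Q0=[P4,P1,P3] Q1=[P2,P5] Q2=[]
t=22-24: P4@Q0 runs 2, rem=5, I/O yield, promote→Q0. Q0=[P1,P3,P4] Q1=[P2,P5] Q2=[]
t=24-25: P1@Q0 runs 1, rem=6, I/O yield, promote→Q0. Q0=[P3,P4,P1] Q1=[P2,P5] Q2=[]
t=25-26: P3@Q0 runs 1, rem=0, completes. Q0=[P4,P1] Q1=[P2,P5] Q2=[]
t=26-28: P4@Q0 runs 2, rem=3, I/O yield, promote→Q0. Q0=[P1,P4] Q1=[P2,P5] Q2=[]
t=28-29: P1@Q0 runs 1, rem=5, I/O yield, promote→Q0. Q0=[P4,P1] Q1=[P2,P5] Q2=[]
t=29-31: P4@Q0 runs 2, rem=1, I/O yield, promote→Q0. Q0=[P1,P4] Q1=[P2,P5] Q2=[]
t=31-32: P1@Q0 runs 1, rem=4, I/O yield, promote→Q0. Q0=[P4,P1] Q1=[P2,P5] Q2=[]
t=32-33: P4@Q0 runs 1, rem=0, completes. Q0=[P1] Q1=[P2,P5] Q2=[]
t=33-34: P1@Q0 runs 1, rem=3, I/O yield, promote→Q0. Q0=[P1] Q1=[P2,P5] Q2=[]
t=34-35: P1@Q0 runs 1, rem=2, I/O yield, promote→Q0. Q0=[P1] Q1=[P2,P5] Q2=[]
t=35-36: P1@Q0 runs 1, rem=1, I/O yield, promote→Q0. Q0=[P1] Q1=[P2,P5] Q2=[]
t=36-37: P1@Q0 runs 1, rem=0, completes. Q0=[] Q1=[P2,P5] Q2=[]
t=37-43: P2@Q1 runs 6, rem=5, quantum used, demote→Q2. Q0=[] Q1=[P5] Q2=[P2]
t=43-49: P5@Q1 runs 6, rem=6, quantum used, demote→Q2. Q0=[] Q1=[] Q2=[P2,P5]
t=49-54: P2@Q2 runs 5, rem=0, completes. Q0=[] Q1=[] Q2=[P5]
t=54-60: P5@Q2 runs 6, rem=0, completes. Q0=[] Q1=[] Q2=[]

Answer: P3,P4,P1,P2,P5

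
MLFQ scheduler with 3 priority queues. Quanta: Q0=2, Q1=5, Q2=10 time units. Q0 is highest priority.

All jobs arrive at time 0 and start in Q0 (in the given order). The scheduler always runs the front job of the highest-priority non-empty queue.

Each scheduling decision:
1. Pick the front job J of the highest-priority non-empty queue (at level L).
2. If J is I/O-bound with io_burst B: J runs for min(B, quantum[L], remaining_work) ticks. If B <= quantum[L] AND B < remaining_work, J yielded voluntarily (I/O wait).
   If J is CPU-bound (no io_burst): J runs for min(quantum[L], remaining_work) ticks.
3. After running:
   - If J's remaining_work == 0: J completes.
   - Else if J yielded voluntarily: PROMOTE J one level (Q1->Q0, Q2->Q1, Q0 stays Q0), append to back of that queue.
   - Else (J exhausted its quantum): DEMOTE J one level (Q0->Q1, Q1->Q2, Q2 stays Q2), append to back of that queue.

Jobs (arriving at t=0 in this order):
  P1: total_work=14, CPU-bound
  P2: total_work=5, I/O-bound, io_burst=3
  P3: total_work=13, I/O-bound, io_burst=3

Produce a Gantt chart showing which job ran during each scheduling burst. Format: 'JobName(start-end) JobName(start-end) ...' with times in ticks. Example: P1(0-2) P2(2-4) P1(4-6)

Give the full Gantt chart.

t=0-2: P1@Q0 runs 2, rem=12, quantum used, demote→Q1. Q0=[P2,P3] Q1=[P1] Q2=[]
t=2-4: P2@Q0 runs 2, rem=3, quantum used, demote→Q1. Q0=[P3] Q1=[P1,P2] Q2=[]
t=4-6: P3@Q0 runs 2, rem=11, quantum used, demote→Q1. Q0=[] Q1=[P1,P2,P3] Q2=[]
t=6-11: P1@Q1 runs 5, rem=7, quantum used, demote→Q2. Q0=[] Q1=[P2,P3] Q2=[P1]
t=11-14: P2@Q1 runs 3, rem=0, completes. Q0=[] Q1=[P3] Q2=[P1]
t=14-17: P3@Q1 runs 3, rem=8, I/O yield, promote→Q0. Q0=[P3] Q1=[] Q2=[P1]
t=17-19: P3@Q0 runs 2, rem=6, quantum used, demote→Q1. Q0=[] Q1=[P3] Q2=[P1]
t=19-22: P3@Q1 runs 3, rem=3, I/O yield, promote→Q0. Q0=[P3] Q1=[] Q2=[P1]
t=22-24: P3@Q0 runs 2, rem=1, quantum used, demote→Q1. Q0=[] Q1=[P3] Q2=[P1]
t=24-25: P3@Q1 runs 1, rem=0, completes. Q0=[] Q1=[] Q2=[P1]
t=25-32: P1@Q2 runs 7, rem=0, completes. Q0=[] Q1=[] Q2=[]

Answer: P1(0-2) P2(2-4) P3(4-6) P1(6-11) P2(11-14) P3(14-17) P3(17-19) P3(19-22) P3(22-24) P3(24-25) P1(25-32)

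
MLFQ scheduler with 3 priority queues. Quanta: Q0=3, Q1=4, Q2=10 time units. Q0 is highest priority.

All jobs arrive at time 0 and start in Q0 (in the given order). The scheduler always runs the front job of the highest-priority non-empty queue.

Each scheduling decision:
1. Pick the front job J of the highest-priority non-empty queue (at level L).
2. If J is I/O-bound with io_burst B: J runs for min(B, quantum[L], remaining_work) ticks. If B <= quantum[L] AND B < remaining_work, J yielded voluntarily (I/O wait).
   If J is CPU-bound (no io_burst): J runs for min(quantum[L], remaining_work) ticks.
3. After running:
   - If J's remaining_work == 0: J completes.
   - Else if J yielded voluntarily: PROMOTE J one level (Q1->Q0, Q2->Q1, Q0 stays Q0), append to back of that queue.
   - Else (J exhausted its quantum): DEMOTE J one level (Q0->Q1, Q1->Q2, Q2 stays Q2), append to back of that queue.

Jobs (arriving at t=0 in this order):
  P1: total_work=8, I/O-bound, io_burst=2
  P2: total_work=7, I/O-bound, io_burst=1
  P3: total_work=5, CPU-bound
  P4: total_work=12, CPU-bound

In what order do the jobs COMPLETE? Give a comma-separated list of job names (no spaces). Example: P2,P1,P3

t=0-2: P1@Q0 runs 2, rem=6, I/O yield, promote→Q0. Q0=[P2,P3,P4,P1] Q1=[] Q2=[]
t=2-3: P2@Q0 runs 1, rem=6, I/O yield, promote→Q0. Q0=[P3,P4,P1,P2] Q1=[] Q2=[]
t=3-6: P3@Q0 runs 3, rem=2, quantum used, demote→Q1. Q0=[P4,P1,P2] Q1=[P3] Q2=[]
t=6-9: P4@Q0 runs 3, rem=9, quantum used, demote→Q1. Q0=[P1,P2] Q1=[P3,P4] Q2=[]
t=9-11: P1@Q0 runs 2, rem=4, I/O yield, promote→Q0. Q0=[P2,P1] Q1=[P3,P4] Q2=[]
t=11-12: P2@Q0 runs 1, rem=5, I/O yield, promote→Q0. Q0=[P1,P2] Q1=[P3,P4] Q2=[]
t=12-14: P1@Q0 runs 2, rem=2, I/O yield, promote→Q0. Q0=[P2,P1] Q1=[P3,P4] Q2=[]
t=14-15: P2@Q0 runs 1, rem=4, I/O yield, promote→Q0. Q0=[P1,P2] Q1=[P3,P4] Q2=[]
t=15-17: P1@Q0 runs 2, rem=0, completes. Q0=[P2] Q1=[P3,P4] Q2=[]
t=17-18: P2@Q0 runs 1, rem=3, I/O yield, promote→Q0. Q0=[P2] Q1=[P3,P4] Q2=[]
t=18-19: P2@Q0 runs 1, rem=2, I/O yield, promote→Q0. Q0=[P2] Q1=[P3,P4] Q2=[]
t=19-20: P2@Q0 runs 1, rem=1, I/O yield, promote→Q0. Q0=[P2] Q1=[P3,P4] Q2=[]
t=20-21: P2@Q0 runs 1, rem=0, completes. Q0=[] Q1=[P3,P4] Q2=[]
t=21-23: P3@Q1 runs 2, rem=0, completes. Q0=[] Q1=[P4] Q2=[]
t=23-27: P4@Q1 runs 4, rem=5, quantum used, demote→Q2. Q0=[] Q1=[] Q2=[P4]
t=27-32: P4@Q2 runs 5, rem=0, completes. Q0=[] Q1=[] Q2=[]

Answer: P1,P2,P3,P4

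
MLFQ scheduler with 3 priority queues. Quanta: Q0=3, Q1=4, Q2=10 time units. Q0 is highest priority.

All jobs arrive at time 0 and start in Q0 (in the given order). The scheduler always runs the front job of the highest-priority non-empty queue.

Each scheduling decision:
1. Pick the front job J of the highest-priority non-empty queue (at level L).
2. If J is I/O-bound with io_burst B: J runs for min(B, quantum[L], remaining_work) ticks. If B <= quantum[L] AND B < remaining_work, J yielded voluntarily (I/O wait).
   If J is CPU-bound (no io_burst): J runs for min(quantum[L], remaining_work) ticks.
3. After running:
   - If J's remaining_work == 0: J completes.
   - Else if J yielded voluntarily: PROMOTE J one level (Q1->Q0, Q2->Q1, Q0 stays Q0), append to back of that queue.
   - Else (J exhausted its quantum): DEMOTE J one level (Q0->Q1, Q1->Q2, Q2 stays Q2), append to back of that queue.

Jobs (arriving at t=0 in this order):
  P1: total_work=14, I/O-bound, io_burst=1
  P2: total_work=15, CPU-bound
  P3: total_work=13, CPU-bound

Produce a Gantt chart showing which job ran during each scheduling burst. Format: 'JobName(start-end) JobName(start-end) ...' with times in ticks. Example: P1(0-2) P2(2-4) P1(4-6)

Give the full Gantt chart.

Answer: P1(0-1) P2(1-4) P3(4-7) P1(7-8) P1(8-9) P1(9-10) P1(10-11) P1(11-12) P1(12-13) P1(13-14) P1(14-15) P1(15-16) P1(16-17) P1(17-18) P1(18-19) P1(19-20) P2(20-24) P3(24-28) P2(28-36) P3(36-42)

Derivation:
t=0-1: P1@Q0 runs 1, rem=13, I/O yield, promote→Q0. Q0=[P2,P3,P1] Q1=[] Q2=[]
t=1-4: P2@Q0 runs 3, rem=12, quantum used, demote→Q1. Q0=[P3,P1] Q1=[P2] Q2=[]
t=4-7: P3@Q0 runs 3, rem=10, quantum used, demote→Q1. Q0=[P1] Q1=[P2,P3] Q2=[]
t=7-8: P1@Q0 runs 1, rem=12, I/O yield, promote→Q0. Q0=[P1] Q1=[P2,P3] Q2=[]
t=8-9: P1@Q0 runs 1, rem=11, I/O yield, promote→Q0. Q0=[P1] Q1=[P2,P3] Q2=[]
t=9-10: P1@Q0 runs 1, rem=10, I/O yield, promote→Q0. Q0=[P1] Q1=[P2,P3] Q2=[]
t=10-11: P1@Q0 runs 1, rem=9, I/O yield, promote→Q0. Q0=[P1] Q1=[P2,P3] Q2=[]
t=11-12: P1@Q0 runs 1, rem=8, I/O yield, promote→Q0. Q0=[P1] Q1=[P2,P3] Q2=[]
t=12-13: P1@Q0 runs 1, rem=7, I/O yield, promote→Q0. Q0=[P1] Q1=[P2,P3] Q2=[]
t=13-14: P1@Q0 runs 1, rem=6, I/O yield, promote→Q0. Q0=[P1] Q1=[P2,P3] Q2=[]
t=14-15: P1@Q0 runs 1, rem=5, I/O yield, promote→Q0. Q0=[P1] Q1=[P2,P3] Q2=[]
t=15-16: P1@Q0 runs 1, rem=4, I/O yield, promote→Q0. Q0=[P1] Q1=[P2,P3] Q2=[]
t=16-17: P1@Q0 runs 1, rem=3, I/O yield, promote→Q0. Q0=[P1] Q1=[P2,P3] Q2=[]
t=17-18: P1@Q0 runs 1, rem=2, I/O yield, promote→Q0. Q0=[P1] Q1=[P2,P3] Q2=[]
t=18-19: P1@Q0 runs 1, rem=1, I/O yield, promote→Q0. Q0=[P1] Q1=[P2,P3] Q2=[]
t=19-20: P1@Q0 runs 1, rem=0, completes. Q0=[] Q1=[P2,P3] Q2=[]
t=20-24: P2@Q1 runs 4, rem=8, quantum used, demote→Q2. Q0=[] Q1=[P3] Q2=[P2]
t=24-28: P3@Q1 runs 4, rem=6, quantum used, demote→Q2. Q0=[] Q1=[] Q2=[P2,P3]
t=28-36: P2@Q2 runs 8, rem=0, completes. Q0=[] Q1=[] Q2=[P3]
t=36-42: P3@Q2 runs 6, rem=0, completes. Q0=[] Q1=[] Q2=[]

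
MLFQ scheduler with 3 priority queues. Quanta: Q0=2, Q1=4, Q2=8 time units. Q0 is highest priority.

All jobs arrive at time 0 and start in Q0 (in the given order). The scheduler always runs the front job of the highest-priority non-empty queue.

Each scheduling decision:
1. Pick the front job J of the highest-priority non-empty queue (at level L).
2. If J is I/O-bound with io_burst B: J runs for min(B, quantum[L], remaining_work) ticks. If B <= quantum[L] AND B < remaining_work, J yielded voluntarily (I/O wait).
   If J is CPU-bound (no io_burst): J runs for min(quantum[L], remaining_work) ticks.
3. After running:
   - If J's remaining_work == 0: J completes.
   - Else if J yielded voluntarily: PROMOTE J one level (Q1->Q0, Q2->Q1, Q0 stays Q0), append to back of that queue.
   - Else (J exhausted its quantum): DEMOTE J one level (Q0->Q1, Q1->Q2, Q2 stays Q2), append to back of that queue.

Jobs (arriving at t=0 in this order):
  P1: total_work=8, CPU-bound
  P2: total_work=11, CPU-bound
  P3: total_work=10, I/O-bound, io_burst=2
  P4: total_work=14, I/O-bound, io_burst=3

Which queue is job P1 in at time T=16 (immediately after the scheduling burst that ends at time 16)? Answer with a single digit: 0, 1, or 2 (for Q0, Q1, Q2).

t=0-2: P1@Q0 runs 2, rem=6, quantum used, demote→Q1. Q0=[P2,P3,P4] Q1=[P1] Q2=[]
t=2-4: P2@Q0 runs 2, rem=9, quantum used, demote→Q1. Q0=[P3,P4] Q1=[P1,P2] Q2=[]
t=4-6: P3@Q0 runs 2, rem=8, I/O yield, promote→Q0. Q0=[P4,P3] Q1=[P1,P2] Q2=[]
t=6-8: P4@Q0 runs 2, rem=12, quantum used, demote→Q1. Q0=[P3] Q1=[P1,P2,P4] Q2=[]
t=8-10: P3@Q0 runs 2, rem=6, I/O yield, promote→Q0. Q0=[P3] Q1=[P1,P2,P4] Q2=[]
t=10-12: P3@Q0 runs 2, rem=4, I/O yield, promote→Q0. Q0=[P3] Q1=[P1,P2,P4] Q2=[]
t=12-14: P3@Q0 runs 2, rem=2, I/O yield, promote→Q0. Q0=[P3] Q1=[P1,P2,P4] Q2=[]
t=14-16: P3@Q0 runs 2, rem=0, completes. Q0=[] Q1=[P1,P2,P4] Q2=[]
t=16-20: P1@Q1 runs 4, rem=2, quantum used, demote→Q2. Q0=[] Q1=[P2,P4] Q2=[P1]
t=20-24: P2@Q1 runs 4, rem=5, quantum used, demote→Q2. Q0=[] Q1=[P4] Q2=[P1,P2]
t=24-27: P4@Q1 runs 3, rem=9, I/O yield, promote→Q0. Q0=[P4] Q1=[] Q2=[P1,P2]
t=27-29: P4@Q0 runs 2, rem=7, quantum used, demote→Q1. Q0=[] Q1=[P4] Q2=[P1,P2]
t=29-32: P4@Q1 runs 3, rem=4, I/O yield, promote→Q0. Q0=[P4] Q1=[] Q2=[P1,P2]
t=32-34: P4@Q0 runs 2, rem=2, quantum used, demote→Q1. Q0=[] Q1=[P4] Q2=[P1,P2]
t=34-36: P4@Q1 runs 2, rem=0, completes. Q0=[] Q1=[] Q2=[P1,P2]
t=36-38: P1@Q2 runs 2, rem=0, completes. Q0=[] Q1=[] Q2=[P2]
t=38-43: P2@Q2 runs 5, rem=0, completes. Q0=[] Q1=[] Q2=[]

Answer: 1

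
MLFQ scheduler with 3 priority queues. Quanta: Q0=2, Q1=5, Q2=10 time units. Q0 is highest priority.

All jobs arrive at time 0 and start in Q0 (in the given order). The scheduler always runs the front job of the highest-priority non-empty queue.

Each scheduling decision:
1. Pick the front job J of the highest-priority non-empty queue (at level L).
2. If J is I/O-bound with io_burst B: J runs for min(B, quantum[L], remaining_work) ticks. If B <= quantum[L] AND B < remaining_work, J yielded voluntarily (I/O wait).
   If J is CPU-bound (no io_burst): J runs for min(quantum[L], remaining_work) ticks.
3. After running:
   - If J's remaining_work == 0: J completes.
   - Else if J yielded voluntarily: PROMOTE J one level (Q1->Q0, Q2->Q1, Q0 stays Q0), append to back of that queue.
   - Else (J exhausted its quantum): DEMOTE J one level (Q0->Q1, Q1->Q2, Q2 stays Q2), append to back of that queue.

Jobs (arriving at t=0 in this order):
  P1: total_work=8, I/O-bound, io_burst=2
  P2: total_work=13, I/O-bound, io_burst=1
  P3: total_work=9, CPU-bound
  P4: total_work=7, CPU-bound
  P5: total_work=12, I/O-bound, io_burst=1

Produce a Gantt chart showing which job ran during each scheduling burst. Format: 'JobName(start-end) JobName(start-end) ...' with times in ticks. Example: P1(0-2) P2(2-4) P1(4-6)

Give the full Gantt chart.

Answer: P1(0-2) P2(2-3) P3(3-5) P4(5-7) P5(7-8) P1(8-10) P2(10-11) P5(11-12) P1(12-14) P2(14-15) P5(15-16) P1(16-18) P2(18-19) P5(19-20) P2(20-21) P5(21-22) P2(22-23) P5(23-24) P2(24-25) P5(25-26) P2(26-27) P5(27-28) P2(28-29) P5(29-30) P2(30-31) P5(31-32) P2(32-33) P5(33-34) P2(34-35) P5(35-36) P2(36-37) P3(37-42) P4(42-47) P3(47-49)

Derivation:
t=0-2: P1@Q0 runs 2, rem=6, I/O yield, promote→Q0. Q0=[P2,P3,P4,P5,P1] Q1=[] Q2=[]
t=2-3: P2@Q0 runs 1, rem=12, I/O yield, promote→Q0. Q0=[P3,P4,P5,P1,P2] Q1=[] Q2=[]
t=3-5: P3@Q0 runs 2, rem=7, quantum used, demote→Q1. Q0=[P4,P5,P1,P2] Q1=[P3] Q2=[]
t=5-7: P4@Q0 runs 2, rem=5, quantum used, demote→Q1. Q0=[P5,P1,P2] Q1=[P3,P4] Q2=[]
t=7-8: P5@Q0 runs 1, rem=11, I/O yield, promote→Q0. Q0=[P1,P2,P5] Q1=[P3,P4] Q2=[]
t=8-10: P1@Q0 runs 2, rem=4, I/O yield, promote→Q0. Q0=[P2,P5,P1] Q1=[P3,P4] Q2=[]
t=10-11: P2@Q0 runs 1, rem=11, I/O yield, promote→Q0. Q0=[P5,P1,P2] Q1=[P3,P4] Q2=[]
t=11-12: P5@Q0 runs 1, rem=10, I/O yield, promote→Q0. Q0=[P1,P2,P5] Q1=[P3,P4] Q2=[]
t=12-14: P1@Q0 runs 2, rem=2, I/O yield, promote→Q0. Q0=[P2,P5,P1] Q1=[P3,P4] Q2=[]
t=14-15: P2@Q0 runs 1, rem=10, I/O yield, promote→Q0. Q0=[P5,P1,P2] Q1=[P3,P4] Q2=[]
t=15-16: P5@Q0 runs 1, rem=9, I/O yield, promote→Q0. Q0=[P1,P2,P5] Q1=[P3,P4] Q2=[]
t=16-18: P1@Q0 runs 2, rem=0, completes. Q0=[P2,P5] Q1=[P3,P4] Q2=[]
t=18-19: P2@Q0 runs 1, rem=9, I/O yield, promote→Q0. Q0=[P5,P2] Q1=[P3,P4] Q2=[]
t=19-20: P5@Q0 runs 1, rem=8, I/O yield, promote→Q0. Q0=[P2,P5] Q1=[P3,P4] Q2=[]
t=20-21: P2@Q0 runs 1, rem=8, I/O yield, promote→Q0. Q0=[P5,P2] Q1=[P3,P4] Q2=[]
t=21-22: P5@Q0 runs 1, rem=7, I/O yield, promote→Q0. Q0=[P2,P5] Q1=[P3,P4] Q2=[]
t=22-23: P2@Q0 runs 1, rem=7, I/O yield, promote→Q0. Q0=[P5,P2] Q1=[P3,P4] Q2=[]
t=23-24: P5@Q0 runs 1, rem=6, I/O yield, promote→Q0. Q0=[P2,P5] Q1=[P3,P4] Q2=[]
t=24-25: P2@Q0 runs 1, rem=6, I/O yield, promote→Q0. Q0=[P5,P2] Q1=[P3,P4] Q2=[]
t=25-26: P5@Q0 runs 1, rem=5, I/O yield, promote→Q0. Q0=[P2,P5] Q1=[P3,P4] Q2=[]
t=26-27: P2@Q0 runs 1, rem=5, I/O yield, promote→Q0. Q0=[P5,P2] Q1=[P3,P4] Q2=[]
t=27-28: P5@Q0 runs 1, rem=4, I/O yield, promote→Q0. Q0=[P2,P5] Q1=[P3,P4] Q2=[]
t=28-29: P2@Q0 runs 1, rem=4, I/O yield, promote→Q0. Q0=[P5,P2] Q1=[P3,P4] Q2=[]
t=29-30: P5@Q0 runs 1, rem=3, I/O yield, promote→Q0. Q0=[P2,P5] Q1=[P3,P4] Q2=[]
t=30-31: P2@Q0 runs 1, rem=3, I/O yield, promote→Q0. Q0=[P5,P2] Q1=[P3,P4] Q2=[]
t=31-32: P5@Q0 runs 1, rem=2, I/O yield, promote→Q0. Q0=[P2,P5] Q1=[P3,P4] Q2=[]
t=32-33: P2@Q0 runs 1, rem=2, I/O yield, promote→Q0. Q0=[P5,P2] Q1=[P3,P4] Q2=[]
t=33-34: P5@Q0 runs 1, rem=1, I/O yield, promote→Q0. Q0=[P2,P5] Q1=[P3,P4] Q2=[]
t=34-35: P2@Q0 runs 1, rem=1, I/O yield, promote→Q0. Q0=[P5,P2] Q1=[P3,P4] Q2=[]
t=35-36: P5@Q0 runs 1, rem=0, completes. Q0=[P2] Q1=[P3,P4] Q2=[]
t=36-37: P2@Q0 runs 1, rem=0, completes. Q0=[] Q1=[P3,P4] Q2=[]
t=37-42: P3@Q1 runs 5, rem=2, quantum used, demote→Q2. Q0=[] Q1=[P4] Q2=[P3]
t=42-47: P4@Q1 runs 5, rem=0, completes. Q0=[] Q1=[] Q2=[P3]
t=47-49: P3@Q2 runs 2, rem=0, completes. Q0=[] Q1=[] Q2=[]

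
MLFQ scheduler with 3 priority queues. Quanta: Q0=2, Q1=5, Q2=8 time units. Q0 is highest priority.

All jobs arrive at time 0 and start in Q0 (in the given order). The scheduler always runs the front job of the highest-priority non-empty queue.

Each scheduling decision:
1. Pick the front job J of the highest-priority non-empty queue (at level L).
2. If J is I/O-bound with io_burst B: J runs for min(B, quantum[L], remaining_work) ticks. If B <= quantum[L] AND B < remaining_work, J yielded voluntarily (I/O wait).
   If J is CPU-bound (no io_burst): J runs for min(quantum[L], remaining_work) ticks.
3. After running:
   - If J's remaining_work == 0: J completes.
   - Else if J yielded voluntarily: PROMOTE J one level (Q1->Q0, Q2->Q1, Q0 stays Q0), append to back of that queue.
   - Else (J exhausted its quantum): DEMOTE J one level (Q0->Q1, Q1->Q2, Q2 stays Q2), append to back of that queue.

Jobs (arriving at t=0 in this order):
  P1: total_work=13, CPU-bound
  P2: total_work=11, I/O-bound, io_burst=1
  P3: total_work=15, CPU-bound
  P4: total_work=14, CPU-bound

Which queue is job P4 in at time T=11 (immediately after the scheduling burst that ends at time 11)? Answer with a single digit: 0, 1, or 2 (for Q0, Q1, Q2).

t=0-2: P1@Q0 runs 2, rem=11, quantum used, demote→Q1. Q0=[P2,P3,P4] Q1=[P1] Q2=[]
t=2-3: P2@Q0 runs 1, rem=10, I/O yield, promote→Q0. Q0=[P3,P4,P2] Q1=[P1] Q2=[]
t=3-5: P3@Q0 runs 2, rem=13, quantum used, demote→Q1. Q0=[P4,P2] Q1=[P1,P3] Q2=[]
t=5-7: P4@Q0 runs 2, rem=12, quantum used, demote→Q1. Q0=[P2] Q1=[P1,P3,P4] Q2=[]
t=7-8: P2@Q0 runs 1, rem=9, I/O yield, promote→Q0. Q0=[P2] Q1=[P1,P3,P4] Q2=[]
t=8-9: P2@Q0 runs 1, rem=8, I/O yield, promote→Q0. Q0=[P2] Q1=[P1,P3,P4] Q2=[]
t=9-10: P2@Q0 runs 1, rem=7, I/O yield, promote→Q0. Q0=[P2] Q1=[P1,P3,P4] Q2=[]
t=10-11: P2@Q0 runs 1, rem=6, I/O yield, promote→Q0. Q0=[P2] Q1=[P1,P3,P4] Q2=[]
t=11-12: P2@Q0 runs 1, rem=5, I/O yield, promote→Q0. Q0=[P2] Q1=[P1,P3,P4] Q2=[]
t=12-13: P2@Q0 runs 1, rem=4, I/O yield, promote→Q0. Q0=[P2] Q1=[P1,P3,P4] Q2=[]
t=13-14: P2@Q0 runs 1, rem=3, I/O yield, promote→Q0. Q0=[P2] Q1=[P1,P3,P4] Q2=[]
t=14-15: P2@Q0 runs 1, rem=2, I/O yield, promote→Q0. Q0=[P2] Q1=[P1,P3,P4] Q2=[]
t=15-16: P2@Q0 runs 1, rem=1, I/O yield, promote→Q0. Q0=[P2] Q1=[P1,P3,P4] Q2=[]
t=16-17: P2@Q0 runs 1, rem=0, completes. Q0=[] Q1=[P1,P3,P4] Q2=[]
t=17-22: P1@Q1 runs 5, rem=6, quantum used, demote→Q2. Q0=[] Q1=[P3,P4] Q2=[P1]
t=22-27: P3@Q1 runs 5, rem=8, quantum used, demote→Q2. Q0=[] Q1=[P4] Q2=[P1,P3]
t=27-32: P4@Q1 runs 5, rem=7, quantum used, demote→Q2. Q0=[] Q1=[] Q2=[P1,P3,P4]
t=32-38: P1@Q2 runs 6, rem=0, completes. Q0=[] Q1=[] Q2=[P3,P4]
t=38-46: P3@Q2 runs 8, rem=0, completes. Q0=[] Q1=[] Q2=[P4]
t=46-53: P4@Q2 runs 7, rem=0, completes. Q0=[] Q1=[] Q2=[]

Answer: 1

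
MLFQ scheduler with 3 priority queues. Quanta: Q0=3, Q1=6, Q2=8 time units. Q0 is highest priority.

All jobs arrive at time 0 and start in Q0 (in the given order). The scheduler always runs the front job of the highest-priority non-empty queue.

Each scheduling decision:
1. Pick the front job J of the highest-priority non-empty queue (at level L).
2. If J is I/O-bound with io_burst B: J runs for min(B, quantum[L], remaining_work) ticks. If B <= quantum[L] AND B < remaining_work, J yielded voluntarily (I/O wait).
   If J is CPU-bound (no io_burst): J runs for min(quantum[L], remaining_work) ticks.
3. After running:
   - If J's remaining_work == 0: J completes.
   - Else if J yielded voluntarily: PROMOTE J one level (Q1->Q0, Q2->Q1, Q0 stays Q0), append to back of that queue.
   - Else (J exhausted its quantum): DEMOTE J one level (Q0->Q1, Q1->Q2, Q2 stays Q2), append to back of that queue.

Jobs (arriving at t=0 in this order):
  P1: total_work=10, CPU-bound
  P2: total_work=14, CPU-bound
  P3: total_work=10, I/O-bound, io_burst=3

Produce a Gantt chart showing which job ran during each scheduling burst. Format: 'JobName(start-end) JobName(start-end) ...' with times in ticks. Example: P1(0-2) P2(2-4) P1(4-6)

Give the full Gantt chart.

Answer: P1(0-3) P2(3-6) P3(6-9) P3(9-12) P3(12-15) P3(15-16) P1(16-22) P2(22-28) P1(28-29) P2(29-34)

Derivation:
t=0-3: P1@Q0 runs 3, rem=7, quantum used, demote→Q1. Q0=[P2,P3] Q1=[P1] Q2=[]
t=3-6: P2@Q0 runs 3, rem=11, quantum used, demote→Q1. Q0=[P3] Q1=[P1,P2] Q2=[]
t=6-9: P3@Q0 runs 3, rem=7, I/O yield, promote→Q0. Q0=[P3] Q1=[P1,P2] Q2=[]
t=9-12: P3@Q0 runs 3, rem=4, I/O yield, promote→Q0. Q0=[P3] Q1=[P1,P2] Q2=[]
t=12-15: P3@Q0 runs 3, rem=1, I/O yield, promote→Q0. Q0=[P3] Q1=[P1,P2] Q2=[]
t=15-16: P3@Q0 runs 1, rem=0, completes. Q0=[] Q1=[P1,P2] Q2=[]
t=16-22: P1@Q1 runs 6, rem=1, quantum used, demote→Q2. Q0=[] Q1=[P2] Q2=[P1]
t=22-28: P2@Q1 runs 6, rem=5, quantum used, demote→Q2. Q0=[] Q1=[] Q2=[P1,P2]
t=28-29: P1@Q2 runs 1, rem=0, completes. Q0=[] Q1=[] Q2=[P2]
t=29-34: P2@Q2 runs 5, rem=0, completes. Q0=[] Q1=[] Q2=[]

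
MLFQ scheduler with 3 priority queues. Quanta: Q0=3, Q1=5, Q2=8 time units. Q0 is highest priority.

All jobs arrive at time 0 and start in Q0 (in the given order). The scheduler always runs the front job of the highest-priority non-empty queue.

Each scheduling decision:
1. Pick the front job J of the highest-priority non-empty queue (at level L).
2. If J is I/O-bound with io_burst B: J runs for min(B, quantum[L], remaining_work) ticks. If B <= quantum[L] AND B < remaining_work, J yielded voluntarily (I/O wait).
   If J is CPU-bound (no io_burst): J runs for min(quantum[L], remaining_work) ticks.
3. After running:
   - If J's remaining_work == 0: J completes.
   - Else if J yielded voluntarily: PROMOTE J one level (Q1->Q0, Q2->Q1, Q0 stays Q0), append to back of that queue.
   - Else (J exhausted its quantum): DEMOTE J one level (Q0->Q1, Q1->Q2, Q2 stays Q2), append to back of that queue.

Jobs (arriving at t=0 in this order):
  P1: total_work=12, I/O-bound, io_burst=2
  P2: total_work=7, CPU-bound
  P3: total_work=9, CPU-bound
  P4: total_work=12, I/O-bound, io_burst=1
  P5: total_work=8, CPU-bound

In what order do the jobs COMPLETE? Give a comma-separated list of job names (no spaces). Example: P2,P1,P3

t=0-2: P1@Q0 runs 2, rem=10, I/O yield, promote→Q0. Q0=[P2,P3,P4,P5,P1] Q1=[] Q2=[]
t=2-5: P2@Q0 runs 3, rem=4, quantum used, demote→Q1. Q0=[P3,P4,P5,P1] Q1=[P2] Q2=[]
t=5-8: P3@Q0 runs 3, rem=6, quantum used, demote→Q1. Q0=[P4,P5,P1] Q1=[P2,P3] Q2=[]
t=8-9: P4@Q0 runs 1, rem=11, I/O yield, promote→Q0. Q0=[P5,P1,P4] Q1=[P2,P3] Q2=[]
t=9-12: P5@Q0 runs 3, rem=5, quantum used, demote→Q1. Q0=[P1,P4] Q1=[P2,P3,P5] Q2=[]
t=12-14: P1@Q0 runs 2, rem=8, I/O yield, promote→Q0. Q0=[P4,P1] Q1=[P2,P3,P5] Q2=[]
t=14-15: P4@Q0 runs 1, rem=10, I/O yield, promote→Q0. Q0=[P1,P4] Q1=[P2,P3,P5] Q2=[]
t=15-17: P1@Q0 runs 2, rem=6, I/O yield, promote→Q0. Q0=[P4,P1] Q1=[P2,P3,P5] Q2=[]
t=17-18: P4@Q0 runs 1, rem=9, I/O yield, promote→Q0. Q0=[P1,P4] Q1=[P2,P3,P5] Q2=[]
t=18-20: P1@Q0 runs 2, rem=4, I/O yield, promote→Q0. Q0=[P4,P1] Q1=[P2,P3,P5] Q2=[]
t=20-21: P4@Q0 runs 1, rem=8, I/O yield, promote→Q0. Q0=[P1,P4] Q1=[P2,P3,P5] Q2=[]
t=21-23: P1@Q0 runs 2, rem=2, I/O yield, promote→Q0. Q0=[P4,P1] Q1=[P2,P3,P5] Q2=[]
t=23-24: P4@Q0 runs 1, rem=7, I/O yield, promote→Q0. Q0=[P1,P4] Q1=[P2,P3,P5] Q2=[]
t=24-26: P1@Q0 runs 2, rem=0, completes. Q0=[P4] Q1=[P2,P3,P5] Q2=[]
t=26-27: P4@Q0 runs 1, rem=6, I/O yield, promote→Q0. Q0=[P4] Q1=[P2,P3,P5] Q2=[]
t=27-28: P4@Q0 runs 1, rem=5, I/O yield, promote→Q0. Q0=[P4] Q1=[P2,P3,P5] Q2=[]
t=28-29: P4@Q0 runs 1, rem=4, I/O yield, promote→Q0. Q0=[P4] Q1=[P2,P3,P5] Q2=[]
t=29-30: P4@Q0 runs 1, rem=3, I/O yield, promote→Q0. Q0=[P4] Q1=[P2,P3,P5] Q2=[]
t=30-31: P4@Q0 runs 1, rem=2, I/O yield, promote→Q0. Q0=[P4] Q1=[P2,P3,P5] Q2=[]
t=31-32: P4@Q0 runs 1, rem=1, I/O yield, promote→Q0. Q0=[P4] Q1=[P2,P3,P5] Q2=[]
t=32-33: P4@Q0 runs 1, rem=0, completes. Q0=[] Q1=[P2,P3,P5] Q2=[]
t=33-37: P2@Q1 runs 4, rem=0, completes. Q0=[] Q1=[P3,P5] Q2=[]
t=37-42: P3@Q1 runs 5, rem=1, quantum used, demote→Q2. Q0=[] Q1=[P5] Q2=[P3]
t=42-47: P5@Q1 runs 5, rem=0, completes. Q0=[] Q1=[] Q2=[P3]
t=47-48: P3@Q2 runs 1, rem=0, completes. Q0=[] Q1=[] Q2=[]

Answer: P1,P4,P2,P5,P3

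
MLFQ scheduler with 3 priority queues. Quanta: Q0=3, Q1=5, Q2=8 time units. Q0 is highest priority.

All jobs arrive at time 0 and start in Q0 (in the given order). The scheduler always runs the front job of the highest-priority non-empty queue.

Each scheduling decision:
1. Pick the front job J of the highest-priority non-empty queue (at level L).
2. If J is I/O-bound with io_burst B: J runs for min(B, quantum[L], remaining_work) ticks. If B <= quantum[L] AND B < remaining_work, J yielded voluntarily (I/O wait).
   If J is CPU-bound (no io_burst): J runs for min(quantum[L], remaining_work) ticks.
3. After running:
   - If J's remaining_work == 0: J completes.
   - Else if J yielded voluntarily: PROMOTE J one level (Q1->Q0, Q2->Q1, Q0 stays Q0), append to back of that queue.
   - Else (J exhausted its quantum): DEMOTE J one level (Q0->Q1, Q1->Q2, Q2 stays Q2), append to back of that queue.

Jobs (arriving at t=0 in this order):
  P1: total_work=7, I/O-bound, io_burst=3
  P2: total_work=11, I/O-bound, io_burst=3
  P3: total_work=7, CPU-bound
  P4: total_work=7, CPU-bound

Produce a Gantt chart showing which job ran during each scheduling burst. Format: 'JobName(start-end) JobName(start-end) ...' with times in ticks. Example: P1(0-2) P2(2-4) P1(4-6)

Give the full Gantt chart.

Answer: P1(0-3) P2(3-6) P3(6-9) P4(9-12) P1(12-15) P2(15-18) P1(18-19) P2(19-22) P2(22-24) P3(24-28) P4(28-32)

Derivation:
t=0-3: P1@Q0 runs 3, rem=4, I/O yield, promote→Q0. Q0=[P2,P3,P4,P1] Q1=[] Q2=[]
t=3-6: P2@Q0 runs 3, rem=8, I/O yield, promote→Q0. Q0=[P3,P4,P1,P2] Q1=[] Q2=[]
t=6-9: P3@Q0 runs 3, rem=4, quantum used, demote→Q1. Q0=[P4,P1,P2] Q1=[P3] Q2=[]
t=9-12: P4@Q0 runs 3, rem=4, quantum used, demote→Q1. Q0=[P1,P2] Q1=[P3,P4] Q2=[]
t=12-15: P1@Q0 runs 3, rem=1, I/O yield, promote→Q0. Q0=[P2,P1] Q1=[P3,P4] Q2=[]
t=15-18: P2@Q0 runs 3, rem=5, I/O yield, promote→Q0. Q0=[P1,P2] Q1=[P3,P4] Q2=[]
t=18-19: P1@Q0 runs 1, rem=0, completes. Q0=[P2] Q1=[P3,P4] Q2=[]
t=19-22: P2@Q0 runs 3, rem=2, I/O yield, promote→Q0. Q0=[P2] Q1=[P3,P4] Q2=[]
t=22-24: P2@Q0 runs 2, rem=0, completes. Q0=[] Q1=[P3,P4] Q2=[]
t=24-28: P3@Q1 runs 4, rem=0, completes. Q0=[] Q1=[P4] Q2=[]
t=28-32: P4@Q1 runs 4, rem=0, completes. Q0=[] Q1=[] Q2=[]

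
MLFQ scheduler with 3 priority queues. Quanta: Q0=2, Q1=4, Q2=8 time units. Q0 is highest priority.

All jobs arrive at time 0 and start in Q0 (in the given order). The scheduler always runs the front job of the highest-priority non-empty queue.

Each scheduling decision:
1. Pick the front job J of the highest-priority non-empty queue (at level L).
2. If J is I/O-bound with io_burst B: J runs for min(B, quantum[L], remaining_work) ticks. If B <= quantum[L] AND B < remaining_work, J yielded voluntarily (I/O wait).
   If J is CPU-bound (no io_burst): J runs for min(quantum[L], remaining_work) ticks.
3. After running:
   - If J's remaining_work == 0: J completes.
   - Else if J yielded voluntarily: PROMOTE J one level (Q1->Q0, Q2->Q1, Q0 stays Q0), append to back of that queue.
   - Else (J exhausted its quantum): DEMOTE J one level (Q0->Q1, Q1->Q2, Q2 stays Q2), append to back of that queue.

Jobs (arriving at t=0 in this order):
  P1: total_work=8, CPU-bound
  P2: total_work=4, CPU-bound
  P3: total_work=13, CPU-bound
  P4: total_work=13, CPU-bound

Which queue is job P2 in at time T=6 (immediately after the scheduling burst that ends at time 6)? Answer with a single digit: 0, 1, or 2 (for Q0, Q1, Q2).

t=0-2: P1@Q0 runs 2, rem=6, quantum used, demote→Q1. Q0=[P2,P3,P4] Q1=[P1] Q2=[]
t=2-4: P2@Q0 runs 2, rem=2, quantum used, demote→Q1. Q0=[P3,P4] Q1=[P1,P2] Q2=[]
t=4-6: P3@Q0 runs 2, rem=11, quantum used, demote→Q1. Q0=[P4] Q1=[P1,P2,P3] Q2=[]
t=6-8: P4@Q0 runs 2, rem=11, quantum used, demote→Q1. Q0=[] Q1=[P1,P2,P3,P4] Q2=[]
t=8-12: P1@Q1 runs 4, rem=2, quantum used, demote→Q2. Q0=[] Q1=[P2,P3,P4] Q2=[P1]
t=12-14: P2@Q1 runs 2, rem=0, completes. Q0=[] Q1=[P3,P4] Q2=[P1]
t=14-18: P3@Q1 runs 4, rem=7, quantum used, demote→Q2. Q0=[] Q1=[P4] Q2=[P1,P3]
t=18-22: P4@Q1 runs 4, rem=7, quantum used, demote→Q2. Q0=[] Q1=[] Q2=[P1,P3,P4]
t=22-24: P1@Q2 runs 2, rem=0, completes. Q0=[] Q1=[] Q2=[P3,P4]
t=24-31: P3@Q2 runs 7, rem=0, completes. Q0=[] Q1=[] Q2=[P4]
t=31-38: P4@Q2 runs 7, rem=0, completes. Q0=[] Q1=[] Q2=[]

Answer: 1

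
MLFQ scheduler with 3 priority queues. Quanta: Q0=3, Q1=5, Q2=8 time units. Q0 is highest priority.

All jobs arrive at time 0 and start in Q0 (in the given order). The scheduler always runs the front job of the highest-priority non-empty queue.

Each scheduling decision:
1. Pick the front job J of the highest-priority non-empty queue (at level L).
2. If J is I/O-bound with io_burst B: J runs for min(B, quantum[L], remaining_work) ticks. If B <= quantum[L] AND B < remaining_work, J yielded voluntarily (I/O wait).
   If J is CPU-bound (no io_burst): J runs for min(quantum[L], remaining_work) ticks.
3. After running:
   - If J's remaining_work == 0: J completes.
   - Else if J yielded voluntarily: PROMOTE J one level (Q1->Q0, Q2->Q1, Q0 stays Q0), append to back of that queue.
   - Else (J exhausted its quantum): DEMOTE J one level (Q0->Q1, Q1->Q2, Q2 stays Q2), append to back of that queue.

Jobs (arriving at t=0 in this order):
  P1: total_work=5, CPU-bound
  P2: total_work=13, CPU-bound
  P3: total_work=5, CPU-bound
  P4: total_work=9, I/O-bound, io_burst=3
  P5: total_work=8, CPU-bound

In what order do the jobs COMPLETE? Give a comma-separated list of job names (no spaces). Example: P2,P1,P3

t=0-3: P1@Q0 runs 3, rem=2, quantum used, demote→Q1. Q0=[P2,P3,P4,P5] Q1=[P1] Q2=[]
t=3-6: P2@Q0 runs 3, rem=10, quantum used, demote→Q1. Q0=[P3,P4,P5] Q1=[P1,P2] Q2=[]
t=6-9: P3@Q0 runs 3, rem=2, quantum used, demote→Q1. Q0=[P4,P5] Q1=[P1,P2,P3] Q2=[]
t=9-12: P4@Q0 runs 3, rem=6, I/O yield, promote→Q0. Q0=[P5,P4] Q1=[P1,P2,P3] Q2=[]
t=12-15: P5@Q0 runs 3, rem=5, quantum used, demote→Q1. Q0=[P4] Q1=[P1,P2,P3,P5] Q2=[]
t=15-18: P4@Q0 runs 3, rem=3, I/O yield, promote→Q0. Q0=[P4] Q1=[P1,P2,P3,P5] Q2=[]
t=18-21: P4@Q0 runs 3, rem=0, completes. Q0=[] Q1=[P1,P2,P3,P5] Q2=[]
t=21-23: P1@Q1 runs 2, rem=0, completes. Q0=[] Q1=[P2,P3,P5] Q2=[]
t=23-28: P2@Q1 runs 5, rem=5, quantum used, demote→Q2. Q0=[] Q1=[P3,P5] Q2=[P2]
t=28-30: P3@Q1 runs 2, rem=0, completes. Q0=[] Q1=[P5] Q2=[P2]
t=30-35: P5@Q1 runs 5, rem=0, completes. Q0=[] Q1=[] Q2=[P2]
t=35-40: P2@Q2 runs 5, rem=0, completes. Q0=[] Q1=[] Q2=[]

Answer: P4,P1,P3,P5,P2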